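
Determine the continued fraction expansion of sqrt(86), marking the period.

[9; (3, 1, 1, 1, 8, 1, 1, 1, 3, 18)]

Write x_i = (sqrt(86) + m_i)/d_i with (m_0, d_0) = (0, 1). a_0 = floor(sqrt(86)) = 9, since 9^2 = 81 <= 86 < 100 = 10^2.
Iterate m_{i+1} = d_i*a_i - m_i, d_{i+1} = (86 - m_{i+1}^2)/d_i, a_{i+1} = floor((a_0 + m_{i+1})/d_{i+1}):
  m_1 = 1*9 - 0 = 9, d_1 = (86 - 9^2)/1 = 5/1 = 5, a_1 = floor((9 + 9)/5) = 3.
  m_2 = 5*3 - 9 = 6, d_2 = (86 - 6^2)/5 = 50/5 = 10, a_2 = floor((9 + 6)/10) = 1.
  m_3 = 10*1 - 6 = 4, d_3 = (86 - 4^2)/10 = 70/10 = 7, a_3 = floor((9 + 4)/7) = 1.
  m_4 = 7*1 - 4 = 3, d_4 = (86 - 3^2)/7 = 77/7 = 11, a_4 = floor((9 + 3)/11) = 1.
  m_5 = 11*1 - 3 = 8, d_5 = (86 - 8^2)/11 = 22/11 = 2, a_5 = floor((9 + 8)/2) = 8.
  m_6 = 2*8 - 8 = 8, d_6 = (86 - 8^2)/2 = 22/2 = 11, a_6 = floor((9 + 8)/11) = 1.
  m_7 = 11*1 - 8 = 3, d_7 = (86 - 3^2)/11 = 77/11 = 7, a_7 = floor((9 + 3)/7) = 1.
  m_8 = 7*1 - 3 = 4, d_8 = (86 - 4^2)/7 = 70/7 = 10, a_8 = floor((9 + 4)/10) = 1.
  m_9 = 10*1 - 4 = 6, d_9 = (86 - 6^2)/10 = 50/10 = 5, a_9 = floor((9 + 6)/5) = 3.
  m_10 = 5*3 - 6 = 9, d_10 = (86 - 9^2)/5 = 5/5 = 1, a_10 = floor((9 + 9)/1) = 18.
  m_11 = 1*18 - 9 = 9, d_11 = (86 - 9^2)/1 = 5/1 = 5: (m_11, d_11) = (m_1, d_1) = (9, 5), so from here the quotients repeat a_1, ..., a_10; the period length is 10.
Hence the expansion of sqrt(86) is a_0 = 9 followed by the repeating block 3, 1, 1, 1, 8, 1, 1, 1, 3, 18 (period 10).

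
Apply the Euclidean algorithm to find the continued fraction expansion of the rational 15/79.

Run the Euclidean algorithm on 15 and 79; the successive quotients are the partial quotients a_0, a_1, ... (each step inverts the fractional part left over by the previous one):
  15 = 0*79 + 15, so a_0 = 0.
  79 = 5*15 + 4, so a_1 = 5.
  15 = 3*4 + 3, so a_2 = 3.
  4 = 1*3 + 1, so a_3 = 1.
  3 = 3*1 + 0, so a_4 = 3.
The remainder reaches 0 after 5 divisions, so the expansion has 5 partial quotients, read off in order.

[0; 5, 3, 1, 3]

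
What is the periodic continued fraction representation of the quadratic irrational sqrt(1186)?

Write x_i = (sqrt(1186) + m_i)/d_i with (m_0, d_0) = (0, 1). a_0 = floor(sqrt(1186)) = 34, since 34^2 = 1156 <= 1186 < 1225 = 35^2.
Iterate m_{i+1} = d_i*a_i - m_i, d_{i+1} = (1186 - m_{i+1}^2)/d_i, a_{i+1} = floor((a_0 + m_{i+1})/d_{i+1}):
  m_1 = 1*34 - 0 = 34, d_1 = (1186 - 34^2)/1 = 30/1 = 30, a_1 = floor((34 + 34)/30) = 2.
  m_2 = 30*2 - 34 = 26, d_2 = (1186 - 26^2)/30 = 510/30 = 17, a_2 = floor((34 + 26)/17) = 3.
  m_3 = 17*3 - 26 = 25, d_3 = (1186 - 25^2)/17 = 561/17 = 33, a_3 = floor((34 + 25)/33) = 1.
  m_4 = 33*1 - 25 = 8, d_4 = (1186 - 8^2)/33 = 1122/33 = 34, a_4 = floor((34 + 8)/34) = 1.
  m_5 = 34*1 - 8 = 26, d_5 = (1186 - 26^2)/34 = 510/34 = 15, a_5 = floor((34 + 26)/15) = 4.
  m_6 = 15*4 - 26 = 34, d_6 = (1186 - 34^2)/15 = 30/15 = 2, a_6 = floor((34 + 34)/2) = 34.
  m_7 = 2*34 - 34 = 34, d_7 = (1186 - 34^2)/2 = 30/2 = 15, a_7 = floor((34 + 34)/15) = 4.
  m_8 = 15*4 - 34 = 26, d_8 = (1186 - 26^2)/15 = 510/15 = 34, a_8 = floor((34 + 26)/34) = 1.
  m_9 = 34*1 - 26 = 8, d_9 = (1186 - 8^2)/34 = 1122/34 = 33, a_9 = floor((34 + 8)/33) = 1.
  m_10 = 33*1 - 8 = 25, d_10 = (1186 - 25^2)/33 = 561/33 = 17, a_10 = floor((34 + 25)/17) = 3.
  m_11 = 17*3 - 25 = 26, d_11 = (1186 - 26^2)/17 = 510/17 = 30, a_11 = floor((34 + 26)/30) = 2.
  m_12 = 30*2 - 26 = 34, d_12 = (1186 - 34^2)/30 = 30/30 = 1, a_12 = floor((34 + 34)/1) = 68.
  m_13 = 1*68 - 34 = 34, d_13 = (1186 - 34^2)/1 = 30/1 = 30: (m_13, d_13) = (m_1, d_1) = (34, 30), so from here the quotients repeat a_1, ..., a_12; the period length is 12.
Hence the expansion of sqrt(1186) is a_0 = 34 followed by the repeating block 2, 3, 1, 1, 4, 34, 4, 1, 1, 3, 2, 68 (period 12).

[34; (2, 3, 1, 1, 4, 34, 4, 1, 1, 3, 2, 68)]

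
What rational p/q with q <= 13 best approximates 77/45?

12/7

Expand x = 77/45 as a continued fraction with the Euclidean algorithm:
  77 = 1*45 + 32, so a_0 = 1.
  45 = 1*32 + 13, so a_1 = 1.
  32 = 2*13 + 6, so a_2 = 2.
  13 = 2*6 + 1, so a_3 = 2.
  6 = 6*1 + 0, so a_4 = 6.
so x = [1; 1, 2, 2, 6].
Convergents (p_i = a_i*p_{i-1} + p_{i-2}, q_i = a_i*q_{i-1} + q_{i-2} with p_{-2}=0, p_{-1}=1, q_{-2}=1, q_{-1}=0), until the denominator exceeds 13:
  i=0: a_0=1, p_0 = 1*1 + 0 = 1, q_0 = 1*0 + 1 = 1.
  i=1: a_1=1, p_1 = 1*1 + 1 = 2, q_1 = 1*1 + 0 = 1.
  i=2: a_2=2, p_2 = 2*2 + 1 = 5, q_2 = 2*1 + 1 = 3.
  i=3: a_3=2, p_3 = 2*5 + 2 = 12, q_3 = 2*3 + 1 = 7.
  i=4: a_4=6, p_4 = 6*12 + 5 = 77, q_4 = 6*7 + 3 = 45.
q_4 = 45 > 13, so the last convergent with denominator <= 13 is p_3/q_3 = 12/7.
The closest fraction with denominator <= 13 is either p_3/q_3 or the intermediate fraction (k*p_3 + p_2)/(k*q_3 + q_2) with the largest k >= 1 whose denominator stays <= 13; these approach x as k grows, and every other convergent or intermediate fraction in range is farther away.
Largest k: floor((13 - q_2)/q_3) = floor((13 - 3)/7) = 1.
That gives (1*12 + 5)/(1*7 + 3) = 17/10.
Compare the errors: |x - 12/7| = |77*7 - 12*45|/(45*7) = 1/315, and |x - 17/10| = |77*10 - 17*45|/(45*10) = 5/450.
Cross-multiplying, 1*450 = 450 < 1575 = 5*315, so 1/315 is smaller: the convergent 12/7 is closer to x than 17/10.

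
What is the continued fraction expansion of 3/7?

[0; 2, 3]

Run the Euclidean algorithm on 3 and 7; the successive quotients are the partial quotients a_0, a_1, ... (each step inverts the fractional part left over by the previous one):
  3 = 0*7 + 3, so a_0 = 0.
  7 = 2*3 + 1, so a_1 = 2.
  3 = 3*1 + 0, so a_2 = 3.
The remainder reaches 0 after 3 divisions, so the expansion has 3 partial quotients, read off in order.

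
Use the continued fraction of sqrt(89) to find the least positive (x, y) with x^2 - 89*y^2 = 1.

(x, y) = (500001, 53000)

First expand sqrt(89) as a continued fraction. With x_i = (sqrt(89) + m_i)/d_i and (m_0, d_0) = (0, 1): a_0 = floor(sqrt(89)) = 9, since 9^2 = 81 <= 89 < 100 = 10^2.
Iterate m_{i+1} = d_i*a_i - m_i, d_{i+1} = (89 - m_{i+1}^2)/d_i, a_{i+1} = floor((a_0 + m_{i+1})/d_{i+1}):
  m_1 = 1*9 - 0 = 9, d_1 = (89 - 9^2)/1 = 8/1 = 8, a_1 = floor((9 + 9)/8) = 2.
  m_2 = 8*2 - 9 = 7, d_2 = (89 - 7^2)/8 = 40/8 = 5, a_2 = floor((9 + 7)/5) = 3.
  m_3 = 5*3 - 7 = 8, d_3 = (89 - 8^2)/5 = 25/5 = 5, a_3 = floor((9 + 8)/5) = 3.
  m_4 = 5*3 - 8 = 7, d_4 = (89 - 7^2)/5 = 40/5 = 8, a_4 = floor((9 + 7)/8) = 2.
  m_5 = 8*2 - 7 = 9, d_5 = (89 - 9^2)/8 = 8/8 = 1, a_5 = floor((9 + 9)/1) = 18.
  m_6 = 1*18 - 9 = 9, d_6 = (89 - 9^2)/1 = 8/1 = 8: (m_6, d_6) = (m_1, d_1) = (9, 8), so from here the quotients repeat a_1, ..., a_5; the period length is 5.
So sqrt(89) = [9; (2, 3, 3, 2, 18)] with period length k = 5.
k is odd, so (p_{k-1}, q_{k-1}) only solves x^2 - 89y^2 = -1 and the fundamental solution of x^2 - 89y^2 = 1 is (p_{2k-1}, q_{2k-1}) = (p_9, q_9); compute convergents through index 9, running through the period twice.
Convergents (p_i = a_i*p_{i-1} + p_{i-2}, q_i = a_i*q_{i-1} + q_{i-2} with p_{-2}=0, p_{-1}=1, q_{-2}=1, q_{-1}=0):
  i=0: a_0=9, p_0 = 9*1 + 0 = 9, q_0 = 9*0 + 1 = 1.
  i=1: a_1=2, p_1 = 2*9 + 1 = 19, q_1 = 2*1 + 0 = 2.
  i=2: a_2=3, p_2 = 3*19 + 9 = 66, q_2 = 3*2 + 1 = 7.
  i=3: a_3=3, p_3 = 3*66 + 19 = 217, q_3 = 3*7 + 2 = 23.
  i=4: a_4=2, p_4 = 2*217 + 66 = 500, q_4 = 2*23 + 7 = 53.
  i=5: a_5=18, p_5 = 18*500 + 217 = 9217, q_5 = 18*53 + 23 = 977.
  i=6: a_6=2, p_6 = 2*9217 + 500 = 18934, q_6 = 2*977 + 53 = 2007.
  i=7: a_7=3, p_7 = 3*18934 + 9217 = 66019, q_7 = 3*2007 + 977 = 6998.
  i=8: a_8=3, p_8 = 3*66019 + 18934 = 216991, q_8 = 3*6998 + 2007 = 23001.
  i=9: a_9=2, p_9 = 2*216991 + 66019 = 500001, q_9 = 2*23001 + 6998 = 53000.
Indeed p_4^2 - 89*q_4^2 = 250000 - 250001 = -1, not +1.
Check: 500001^2 - 89*53000^2 = 250001000001 - 250001000000 = 1, so (x, y) = (500001, 53000) solves the equation, and by the theorem it is the least positive solution.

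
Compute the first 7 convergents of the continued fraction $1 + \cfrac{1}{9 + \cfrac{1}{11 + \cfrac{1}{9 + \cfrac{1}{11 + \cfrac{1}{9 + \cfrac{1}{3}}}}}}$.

1/1, 10/9, 111/100, 1009/909, 11210/10099, 101899/91800, 316907/285499

Using the convergent recurrence p_i = a_i*p_{i-1} + p_{i-2}, q_i = a_i*q_{i-1} + q_{i-2} with p_{-2}=0, p_{-1}=1, q_{-2}=1, q_{-1}=0:
  i=0: a_0=1, p_0 = 1*1 + 0 = 1, q_0 = 1*0 + 1 = 1.
  i=1: a_1=9, p_1 = 9*1 + 1 = 10, q_1 = 9*1 + 0 = 9.
  i=2: a_2=11, p_2 = 11*10 + 1 = 111, q_2 = 11*9 + 1 = 100.
  i=3: a_3=9, p_3 = 9*111 + 10 = 1009, q_3 = 9*100 + 9 = 909.
  i=4: a_4=11, p_4 = 11*1009 + 111 = 11210, q_4 = 11*909 + 100 = 10099.
  i=5: a_5=9, p_5 = 9*11210 + 1009 = 101899, q_5 = 9*10099 + 909 = 91800.
  i=6: a_6=3, p_6 = 3*101899 + 11210 = 316907, q_6 = 3*91800 + 10099 = 285499.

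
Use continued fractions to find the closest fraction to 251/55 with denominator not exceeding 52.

178/39

Expand x = 251/55 as a continued fraction with the Euclidean algorithm:
  251 = 4*55 + 31, so a_0 = 4.
  55 = 1*31 + 24, so a_1 = 1.
  31 = 1*24 + 7, so a_2 = 1.
  24 = 3*7 + 3, so a_3 = 3.
  7 = 2*3 + 1, so a_4 = 2.
  3 = 3*1 + 0, so a_5 = 3.
so x = [4; 1, 1, 3, 2, 3].
Convergents (p_i = a_i*p_{i-1} + p_{i-2}, q_i = a_i*q_{i-1} + q_{i-2} with p_{-2}=0, p_{-1}=1, q_{-2}=1, q_{-1}=0), until the denominator exceeds 52:
  i=0: a_0=4, p_0 = 4*1 + 0 = 4, q_0 = 4*0 + 1 = 1.
  i=1: a_1=1, p_1 = 1*4 + 1 = 5, q_1 = 1*1 + 0 = 1.
  i=2: a_2=1, p_2 = 1*5 + 4 = 9, q_2 = 1*1 + 1 = 2.
  i=3: a_3=3, p_3 = 3*9 + 5 = 32, q_3 = 3*2 + 1 = 7.
  i=4: a_4=2, p_4 = 2*32 + 9 = 73, q_4 = 2*7 + 2 = 16.
  i=5: a_5=3, p_5 = 3*73 + 32 = 251, q_5 = 3*16 + 7 = 55.
q_5 = 55 > 52, so the last convergent with denominator <= 52 is p_4/q_4 = 73/16.
The closest fraction with denominator <= 52 is either p_4/q_4 or the intermediate fraction (k*p_4 + p_3)/(k*q_4 + q_3) with the largest k >= 1 whose denominator stays <= 52; these approach x as k grows, and every other convergent or intermediate fraction in range is farther away.
Largest k: floor((52 - q_3)/q_4) = floor((52 - 7)/16) = 2.
That gives (2*73 + 32)/(2*16 + 7) = 178/39.
Compare the errors: |x - 73/16| = |251*16 - 73*55|/(55*16) = 1/880, and |x - 178/39| = |251*39 - 178*55|/(55*39) = 1/2145.
Cross-multiplying, 1*880 = 880 < 2145 = 1*2145, so 1/2145 is smaller: the intermediate fraction 178/39 is closer to x than 73/16.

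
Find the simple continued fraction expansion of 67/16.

[4; 5, 3]

Run the Euclidean algorithm on 67 and 16; the successive quotients are the partial quotients a_0, a_1, ... (each step inverts the fractional part left over by the previous one):
  67 = 4*16 + 3, so a_0 = 4.
  16 = 5*3 + 1, so a_1 = 5.
  3 = 3*1 + 0, so a_2 = 3.
The remainder reaches 0 after 3 divisions, so the expansion has 3 partial quotients, read off in order.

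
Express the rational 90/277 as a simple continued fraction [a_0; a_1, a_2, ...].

[0; 3, 12, 1, 6]

Run the Euclidean algorithm on 90 and 277; the successive quotients are the partial quotients a_0, a_1, ... (each step inverts the fractional part left over by the previous one):
  90 = 0*277 + 90, so a_0 = 0.
  277 = 3*90 + 7, so a_1 = 3.
  90 = 12*7 + 6, so a_2 = 12.
  7 = 1*6 + 1, so a_3 = 1.
  6 = 6*1 + 0, so a_4 = 6.
The remainder reaches 0 after 5 divisions, so the expansion has 5 partial quotients, read off in order.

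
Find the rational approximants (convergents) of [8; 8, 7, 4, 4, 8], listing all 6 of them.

Using the convergent recurrence p_i = a_i*p_{i-1} + p_{i-2}, q_i = a_i*q_{i-1} + q_{i-2} with p_{-2}=0, p_{-1}=1, q_{-2}=1, q_{-1}=0:
  i=0: a_0=8, p_0 = 8*1 + 0 = 8, q_0 = 8*0 + 1 = 1.
  i=1: a_1=8, p_1 = 8*8 + 1 = 65, q_1 = 8*1 + 0 = 8.
  i=2: a_2=7, p_2 = 7*65 + 8 = 463, q_2 = 7*8 + 1 = 57.
  i=3: a_3=4, p_3 = 4*463 + 65 = 1917, q_3 = 4*57 + 8 = 236.
  i=4: a_4=4, p_4 = 4*1917 + 463 = 8131, q_4 = 4*236 + 57 = 1001.
  i=5: a_5=8, p_5 = 8*8131 + 1917 = 66965, q_5 = 8*1001 + 236 = 8244.

8/1, 65/8, 463/57, 1917/236, 8131/1001, 66965/8244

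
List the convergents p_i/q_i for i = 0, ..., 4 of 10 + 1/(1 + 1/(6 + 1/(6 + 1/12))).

10/1, 11/1, 76/7, 467/43, 5680/523

Using the convergent recurrence p_i = a_i*p_{i-1} + p_{i-2}, q_i = a_i*q_{i-1} + q_{i-2} with p_{-2}=0, p_{-1}=1, q_{-2}=1, q_{-1}=0:
  i=0: a_0=10, p_0 = 10*1 + 0 = 10, q_0 = 10*0 + 1 = 1.
  i=1: a_1=1, p_1 = 1*10 + 1 = 11, q_1 = 1*1 + 0 = 1.
  i=2: a_2=6, p_2 = 6*11 + 10 = 76, q_2 = 6*1 + 1 = 7.
  i=3: a_3=6, p_3 = 6*76 + 11 = 467, q_3 = 6*7 + 1 = 43.
  i=4: a_4=12, p_4 = 12*467 + 76 = 5680, q_4 = 12*43 + 7 = 523.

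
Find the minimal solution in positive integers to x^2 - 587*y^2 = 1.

First expand sqrt(587) as a continued fraction. With x_i = (sqrt(587) + m_i)/d_i and (m_0, d_0) = (0, 1): a_0 = floor(sqrt(587)) = 24, since 24^2 = 576 <= 587 < 625 = 25^2.
Iterate m_{i+1} = d_i*a_i - m_i, d_{i+1} = (587 - m_{i+1}^2)/d_i, a_{i+1} = floor((a_0 + m_{i+1})/d_{i+1}):
  m_1 = 1*24 - 0 = 24, d_1 = (587 - 24^2)/1 = 11/1 = 11, a_1 = floor((24 + 24)/11) = 4.
  m_2 = 11*4 - 24 = 20, d_2 = (587 - 20^2)/11 = 187/11 = 17, a_2 = floor((24 + 20)/17) = 2.
  m_3 = 17*2 - 20 = 14, d_3 = (587 - 14^2)/17 = 391/17 = 23, a_3 = floor((24 + 14)/23) = 1.
  m_4 = 23*1 - 14 = 9, d_4 = (587 - 9^2)/23 = 506/23 = 22, a_4 = floor((24 + 9)/22) = 1.
  m_5 = 22*1 - 9 = 13, d_5 = (587 - 13^2)/22 = 418/22 = 19, a_5 = floor((24 + 13)/19) = 1.
  m_6 = 19*1 - 13 = 6, d_6 = (587 - 6^2)/19 = 551/19 = 29, a_6 = floor((24 + 6)/29) = 1.
  m_7 = 29*1 - 6 = 23, d_7 = (587 - 23^2)/29 = 58/29 = 2, a_7 = floor((24 + 23)/2) = 23.
  m_8 = 2*23 - 23 = 23, d_8 = (587 - 23^2)/2 = 58/2 = 29, a_8 = floor((24 + 23)/29) = 1.
  m_9 = 29*1 - 23 = 6, d_9 = (587 - 6^2)/29 = 551/29 = 19, a_9 = floor((24 + 6)/19) = 1.
  m_10 = 19*1 - 6 = 13, d_10 = (587 - 13^2)/19 = 418/19 = 22, a_10 = floor((24 + 13)/22) = 1.
  m_11 = 22*1 - 13 = 9, d_11 = (587 - 9^2)/22 = 506/22 = 23, a_11 = floor((24 + 9)/23) = 1.
  m_12 = 23*1 - 9 = 14, d_12 = (587 - 14^2)/23 = 391/23 = 17, a_12 = floor((24 + 14)/17) = 2.
  m_13 = 17*2 - 14 = 20, d_13 = (587 - 20^2)/17 = 187/17 = 11, a_13 = floor((24 + 20)/11) = 4.
  m_14 = 11*4 - 20 = 24, d_14 = (587 - 24^2)/11 = 11/11 = 1, a_14 = floor((24 + 24)/1) = 48.
  m_15 = 1*48 - 24 = 24, d_15 = (587 - 24^2)/1 = 11/1 = 11: (m_15, d_15) = (m_1, d_1) = (24, 11), so from here the quotients repeat a_1, ..., a_14; the period length is 14.
So sqrt(587) = [24; (4, 2, 1, 1, 1, 1, 23, 1, 1, 1, 1, 2, 4, 48)] with period length k = 14.
k is even, so the fundamental solution of x^2 - 587y^2 = 1 is (p_{k-1}, q_{k-1}) = (p_13, q_13); compute convergents through index 13.
Convergents (p_i = a_i*p_{i-1} + p_{i-2}, q_i = a_i*q_{i-1} + q_{i-2} with p_{-2}=0, p_{-1}=1, q_{-2}=1, q_{-1}=0):
  i=0: a_0=24, p_0 = 24*1 + 0 = 24, q_0 = 24*0 + 1 = 1.
  i=1: a_1=4, p_1 = 4*24 + 1 = 97, q_1 = 4*1 + 0 = 4.
  i=2: a_2=2, p_2 = 2*97 + 24 = 218, q_2 = 2*4 + 1 = 9.
  i=3: a_3=1, p_3 = 1*218 + 97 = 315, q_3 = 1*9 + 4 = 13.
  i=4: a_4=1, p_4 = 1*315 + 218 = 533, q_4 = 1*13 + 9 = 22.
  i=5: a_5=1, p_5 = 1*533 + 315 = 848, q_5 = 1*22 + 13 = 35.
  i=6: a_6=1, p_6 = 1*848 + 533 = 1381, q_6 = 1*35 + 22 = 57.
  i=7: a_7=23, p_7 = 23*1381 + 848 = 32611, q_7 = 23*57 + 35 = 1346.
  i=8: a_8=1, p_8 = 1*32611 + 1381 = 33992, q_8 = 1*1346 + 57 = 1403.
  i=9: a_9=1, p_9 = 1*33992 + 32611 = 66603, q_9 = 1*1403 + 1346 = 2749.
  i=10: a_10=1, p_10 = 1*66603 + 33992 = 100595, q_10 = 1*2749 + 1403 = 4152.
  i=11: a_11=1, p_11 = 1*100595 + 66603 = 167198, q_11 = 1*4152 + 2749 = 6901.
  i=12: a_12=2, p_12 = 2*167198 + 100595 = 434991, q_12 = 2*6901 + 4152 = 17954.
  i=13: a_13=4, p_13 = 4*434991 + 167198 = 1907162, q_13 = 4*17954 + 6901 = 78717.
Check: 1907162^2 - 587*78717^2 = 3637266894244 - 3637266894243 = 1, so (x, y) = (1907162, 78717) solves the equation, and by the theorem it is the least positive solution.

(x, y) = (1907162, 78717)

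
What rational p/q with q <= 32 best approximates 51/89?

4/7

Expand x = 51/89 as a continued fraction with the Euclidean algorithm:
  51 = 0*89 + 51, so a_0 = 0.
  89 = 1*51 + 38, so a_1 = 1.
  51 = 1*38 + 13, so a_2 = 1.
  38 = 2*13 + 12, so a_3 = 2.
  13 = 1*12 + 1, so a_4 = 1.
  12 = 12*1 + 0, so a_5 = 12.
so x = [0; 1, 1, 2, 1, 12].
Convergents (p_i = a_i*p_{i-1} + p_{i-2}, q_i = a_i*q_{i-1} + q_{i-2} with p_{-2}=0, p_{-1}=1, q_{-2}=1, q_{-1}=0), until the denominator exceeds 32:
  i=0: a_0=0, p_0 = 0*1 + 0 = 0, q_0 = 0*0 + 1 = 1.
  i=1: a_1=1, p_1 = 1*0 + 1 = 1, q_1 = 1*1 + 0 = 1.
  i=2: a_2=1, p_2 = 1*1 + 0 = 1, q_2 = 1*1 + 1 = 2.
  i=3: a_3=2, p_3 = 2*1 + 1 = 3, q_3 = 2*2 + 1 = 5.
  i=4: a_4=1, p_4 = 1*3 + 1 = 4, q_4 = 1*5 + 2 = 7.
  i=5: a_5=12, p_5 = 12*4 + 3 = 51, q_5 = 12*7 + 5 = 89.
q_5 = 89 > 32, so the last convergent with denominator <= 32 is p_4/q_4 = 4/7.
The closest fraction with denominator <= 32 is either p_4/q_4 or the intermediate fraction (k*p_4 + p_3)/(k*q_4 + q_3) with the largest k >= 1 whose denominator stays <= 32; these approach x as k grows, and every other convergent or intermediate fraction in range is farther away.
Largest k: floor((32 - q_3)/q_4) = floor((32 - 5)/7) = 3.
That gives (3*4 + 3)/(3*7 + 5) = 15/26.
Compare the errors: |x - 4/7| = |51*7 - 4*89|/(89*7) = 1/623, and |x - 15/26| = |51*26 - 15*89|/(89*26) = 9/2314.
Cross-multiplying, 1*2314 = 2314 < 5607 = 9*623, so 1/623 is smaller: the convergent 4/7 is closer to x than 15/26.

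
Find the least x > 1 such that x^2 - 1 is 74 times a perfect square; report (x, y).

(x, y) = (3699, 430)

First expand sqrt(74) as a continued fraction. With x_i = (sqrt(74) + m_i)/d_i and (m_0, d_0) = (0, 1): a_0 = floor(sqrt(74)) = 8, since 8^2 = 64 <= 74 < 81 = 9^2.
Iterate m_{i+1} = d_i*a_i - m_i, d_{i+1} = (74 - m_{i+1}^2)/d_i, a_{i+1} = floor((a_0 + m_{i+1})/d_{i+1}):
  m_1 = 1*8 - 0 = 8, d_1 = (74 - 8^2)/1 = 10/1 = 10, a_1 = floor((8 + 8)/10) = 1.
  m_2 = 10*1 - 8 = 2, d_2 = (74 - 2^2)/10 = 70/10 = 7, a_2 = floor((8 + 2)/7) = 1.
  m_3 = 7*1 - 2 = 5, d_3 = (74 - 5^2)/7 = 49/7 = 7, a_3 = floor((8 + 5)/7) = 1.
  m_4 = 7*1 - 5 = 2, d_4 = (74 - 2^2)/7 = 70/7 = 10, a_4 = floor((8 + 2)/10) = 1.
  m_5 = 10*1 - 2 = 8, d_5 = (74 - 8^2)/10 = 10/10 = 1, a_5 = floor((8 + 8)/1) = 16.
  m_6 = 1*16 - 8 = 8, d_6 = (74 - 8^2)/1 = 10/1 = 10: (m_6, d_6) = (m_1, d_1) = (8, 10), so from here the quotients repeat a_1, ..., a_5; the period length is 5.
So sqrt(74) = [8; (1, 1, 1, 1, 16)] with period length k = 5.
k is odd, so (p_{k-1}, q_{k-1}) only solves x^2 - 74y^2 = -1 and the fundamental solution of x^2 - 74y^2 = 1 is (p_{2k-1}, q_{2k-1}) = (p_9, q_9); compute convergents through index 9, running through the period twice.
Convergents (p_i = a_i*p_{i-1} + p_{i-2}, q_i = a_i*q_{i-1} + q_{i-2} with p_{-2}=0, p_{-1}=1, q_{-2}=1, q_{-1}=0):
  i=0: a_0=8, p_0 = 8*1 + 0 = 8, q_0 = 8*0 + 1 = 1.
  i=1: a_1=1, p_1 = 1*8 + 1 = 9, q_1 = 1*1 + 0 = 1.
  i=2: a_2=1, p_2 = 1*9 + 8 = 17, q_2 = 1*1 + 1 = 2.
  i=3: a_3=1, p_3 = 1*17 + 9 = 26, q_3 = 1*2 + 1 = 3.
  i=4: a_4=1, p_4 = 1*26 + 17 = 43, q_4 = 1*3 + 2 = 5.
  i=5: a_5=16, p_5 = 16*43 + 26 = 714, q_5 = 16*5 + 3 = 83.
  i=6: a_6=1, p_6 = 1*714 + 43 = 757, q_6 = 1*83 + 5 = 88.
  i=7: a_7=1, p_7 = 1*757 + 714 = 1471, q_7 = 1*88 + 83 = 171.
  i=8: a_8=1, p_8 = 1*1471 + 757 = 2228, q_8 = 1*171 + 88 = 259.
  i=9: a_9=1, p_9 = 1*2228 + 1471 = 3699, q_9 = 1*259 + 171 = 430.
Indeed p_4^2 - 74*q_4^2 = 1849 - 1850 = -1, not +1.
Check: 3699^2 - 74*430^2 = 13682601 - 13682600 = 1, so (x, y) = (3699, 430) solves the equation, and by the theorem it is the least positive solution.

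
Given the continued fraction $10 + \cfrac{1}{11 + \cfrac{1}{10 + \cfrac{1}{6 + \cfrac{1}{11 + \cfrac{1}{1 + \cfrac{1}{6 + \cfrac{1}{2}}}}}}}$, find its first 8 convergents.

Using the convergent recurrence p_i = a_i*p_{i-1} + p_{i-2}, q_i = a_i*q_{i-1} + q_{i-2} with p_{-2}=0, p_{-1}=1, q_{-2}=1, q_{-1}=0:
  i=0: a_0=10, p_0 = 10*1 + 0 = 10, q_0 = 10*0 + 1 = 1.
  i=1: a_1=11, p_1 = 11*10 + 1 = 111, q_1 = 11*1 + 0 = 11.
  i=2: a_2=10, p_2 = 10*111 + 10 = 1120, q_2 = 10*11 + 1 = 111.
  i=3: a_3=6, p_3 = 6*1120 + 111 = 6831, q_3 = 6*111 + 11 = 677.
  i=4: a_4=11, p_4 = 11*6831 + 1120 = 76261, q_4 = 11*677 + 111 = 7558.
  i=5: a_5=1, p_5 = 1*76261 + 6831 = 83092, q_5 = 1*7558 + 677 = 8235.
  i=6: a_6=6, p_6 = 6*83092 + 76261 = 574813, q_6 = 6*8235 + 7558 = 56968.
  i=7: a_7=2, p_7 = 2*574813 + 83092 = 1232718, q_7 = 2*56968 + 8235 = 122171.

10/1, 111/11, 1120/111, 6831/677, 76261/7558, 83092/8235, 574813/56968, 1232718/122171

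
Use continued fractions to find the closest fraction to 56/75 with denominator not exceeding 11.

Expand x = 56/75 as a continued fraction with the Euclidean algorithm:
  56 = 0*75 + 56, so a_0 = 0.
  75 = 1*56 + 19, so a_1 = 1.
  56 = 2*19 + 18, so a_2 = 2.
  19 = 1*18 + 1, so a_3 = 1.
  18 = 18*1 + 0, so a_4 = 18.
so x = [0; 1, 2, 1, 18].
Convergents (p_i = a_i*p_{i-1} + p_{i-2}, q_i = a_i*q_{i-1} + q_{i-2} with p_{-2}=0, p_{-1}=1, q_{-2}=1, q_{-1}=0), until the denominator exceeds 11:
  i=0: a_0=0, p_0 = 0*1 + 0 = 0, q_0 = 0*0 + 1 = 1.
  i=1: a_1=1, p_1 = 1*0 + 1 = 1, q_1 = 1*1 + 0 = 1.
  i=2: a_2=2, p_2 = 2*1 + 0 = 2, q_2 = 2*1 + 1 = 3.
  i=3: a_3=1, p_3 = 1*2 + 1 = 3, q_3 = 1*3 + 1 = 4.
  i=4: a_4=18, p_4 = 18*3 + 2 = 56, q_4 = 18*4 + 3 = 75.
q_4 = 75 > 11, so the last convergent with denominator <= 11 is p_3/q_3 = 3/4.
The closest fraction with denominator <= 11 is either p_3/q_3 or the intermediate fraction (k*p_3 + p_2)/(k*q_3 + q_2) with the largest k >= 1 whose denominator stays <= 11; these approach x as k grows, and every other convergent or intermediate fraction in range is farther away.
Largest k: floor((11 - q_2)/q_3) = floor((11 - 3)/4) = 2.
That gives (2*3 + 2)/(2*4 + 3) = 8/11.
Compare the errors: |x - 3/4| = |56*4 - 3*75|/(75*4) = 1/300, and |x - 8/11| = |56*11 - 8*75|/(75*11) = 16/825.
Cross-multiplying, 1*825 = 825 < 4800 = 16*300, so 1/300 is smaller: the convergent 3/4 is closer to x than 8/11.

3/4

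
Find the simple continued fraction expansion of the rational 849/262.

Run the Euclidean algorithm on 849 and 262; the successive quotients are the partial quotients a_0, a_1, ... (each step inverts the fractional part left over by the previous one):
  849 = 3*262 + 63, so a_0 = 3.
  262 = 4*63 + 10, so a_1 = 4.
  63 = 6*10 + 3, so a_2 = 6.
  10 = 3*3 + 1, so a_3 = 3.
  3 = 3*1 + 0, so a_4 = 3.
The remainder reaches 0 after 5 divisions, so the expansion has 5 partial quotients, read off in order.

[3; 4, 6, 3, 3]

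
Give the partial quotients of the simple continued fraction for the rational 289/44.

Run the Euclidean algorithm on 289 and 44; the successive quotients are the partial quotients a_0, a_1, ... (each step inverts the fractional part left over by the previous one):
  289 = 6*44 + 25, so a_0 = 6.
  44 = 1*25 + 19, so a_1 = 1.
  25 = 1*19 + 6, so a_2 = 1.
  19 = 3*6 + 1, so a_3 = 3.
  6 = 6*1 + 0, so a_4 = 6.
The remainder reaches 0 after 5 divisions, so the expansion has 5 partial quotients, read off in order.

[6; 1, 1, 3, 6]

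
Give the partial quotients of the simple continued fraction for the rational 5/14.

[0; 2, 1, 4]

Run the Euclidean algorithm on 5 and 14; the successive quotients are the partial quotients a_0, a_1, ... (each step inverts the fractional part left over by the previous one):
  5 = 0*14 + 5, so a_0 = 0.
  14 = 2*5 + 4, so a_1 = 2.
  5 = 1*4 + 1, so a_2 = 1.
  4 = 4*1 + 0, so a_3 = 4.
The remainder reaches 0 after 4 divisions, so the expansion has 4 partial quotients, read off in order.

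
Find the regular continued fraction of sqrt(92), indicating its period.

[9; (1, 1, 2, 4, 2, 1, 1, 18)]

Write x_i = (sqrt(92) + m_i)/d_i with (m_0, d_0) = (0, 1). a_0 = floor(sqrt(92)) = 9, since 9^2 = 81 <= 92 < 100 = 10^2.
Iterate m_{i+1} = d_i*a_i - m_i, d_{i+1} = (92 - m_{i+1}^2)/d_i, a_{i+1} = floor((a_0 + m_{i+1})/d_{i+1}):
  m_1 = 1*9 - 0 = 9, d_1 = (92 - 9^2)/1 = 11/1 = 11, a_1 = floor((9 + 9)/11) = 1.
  m_2 = 11*1 - 9 = 2, d_2 = (92 - 2^2)/11 = 88/11 = 8, a_2 = floor((9 + 2)/8) = 1.
  m_3 = 8*1 - 2 = 6, d_3 = (92 - 6^2)/8 = 56/8 = 7, a_3 = floor((9 + 6)/7) = 2.
  m_4 = 7*2 - 6 = 8, d_4 = (92 - 8^2)/7 = 28/7 = 4, a_4 = floor((9 + 8)/4) = 4.
  m_5 = 4*4 - 8 = 8, d_5 = (92 - 8^2)/4 = 28/4 = 7, a_5 = floor((9 + 8)/7) = 2.
  m_6 = 7*2 - 8 = 6, d_6 = (92 - 6^2)/7 = 56/7 = 8, a_6 = floor((9 + 6)/8) = 1.
  m_7 = 8*1 - 6 = 2, d_7 = (92 - 2^2)/8 = 88/8 = 11, a_7 = floor((9 + 2)/11) = 1.
  m_8 = 11*1 - 2 = 9, d_8 = (92 - 9^2)/11 = 11/11 = 1, a_8 = floor((9 + 9)/1) = 18.
  m_9 = 1*18 - 9 = 9, d_9 = (92 - 9^2)/1 = 11/1 = 11: (m_9, d_9) = (m_1, d_1) = (9, 11), so from here the quotients repeat a_1, ..., a_8; the period length is 8.
Hence the expansion of sqrt(92) is a_0 = 9 followed by the repeating block 1, 1, 2, 4, 2, 1, 1, 18 (period 8).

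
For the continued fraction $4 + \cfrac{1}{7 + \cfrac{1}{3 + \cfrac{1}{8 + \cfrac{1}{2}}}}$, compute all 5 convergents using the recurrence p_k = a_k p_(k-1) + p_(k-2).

Using the convergent recurrence p_i = a_i*p_{i-1} + p_{i-2}, q_i = a_i*q_{i-1} + q_{i-2} with p_{-2}=0, p_{-1}=1, q_{-2}=1, q_{-1}=0:
  i=0: a_0=4, p_0 = 4*1 + 0 = 4, q_0 = 4*0 + 1 = 1.
  i=1: a_1=7, p_1 = 7*4 + 1 = 29, q_1 = 7*1 + 0 = 7.
  i=2: a_2=3, p_2 = 3*29 + 4 = 91, q_2 = 3*7 + 1 = 22.
  i=3: a_3=8, p_3 = 8*91 + 29 = 757, q_3 = 8*22 + 7 = 183.
  i=4: a_4=2, p_4 = 2*757 + 91 = 1605, q_4 = 2*183 + 22 = 388.

4/1, 29/7, 91/22, 757/183, 1605/388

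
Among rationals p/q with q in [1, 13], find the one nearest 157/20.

102/13

Expand x = 157/20 as a continued fraction with the Euclidean algorithm:
  157 = 7*20 + 17, so a_0 = 7.
  20 = 1*17 + 3, so a_1 = 1.
  17 = 5*3 + 2, so a_2 = 5.
  3 = 1*2 + 1, so a_3 = 1.
  2 = 2*1 + 0, so a_4 = 2.
so x = [7; 1, 5, 1, 2].
Convergents (p_i = a_i*p_{i-1} + p_{i-2}, q_i = a_i*q_{i-1} + q_{i-2} with p_{-2}=0, p_{-1}=1, q_{-2}=1, q_{-1}=0), until the denominator exceeds 13:
  i=0: a_0=7, p_0 = 7*1 + 0 = 7, q_0 = 7*0 + 1 = 1.
  i=1: a_1=1, p_1 = 1*7 + 1 = 8, q_1 = 1*1 + 0 = 1.
  i=2: a_2=5, p_2 = 5*8 + 7 = 47, q_2 = 5*1 + 1 = 6.
  i=3: a_3=1, p_3 = 1*47 + 8 = 55, q_3 = 1*6 + 1 = 7.
  i=4: a_4=2, p_4 = 2*55 + 47 = 157, q_4 = 2*7 + 6 = 20.
q_4 = 20 > 13, so the last convergent with denominator <= 13 is p_3/q_3 = 55/7.
The closest fraction with denominator <= 13 is either p_3/q_3 or the intermediate fraction (k*p_3 + p_2)/(k*q_3 + q_2) with the largest k >= 1 whose denominator stays <= 13; these approach x as k grows, and every other convergent or intermediate fraction in range is farther away.
Largest k: floor((13 - q_2)/q_3) = floor((13 - 6)/7) = 1.
That gives (1*55 + 47)/(1*7 + 6) = 102/13.
Compare the errors: |x - 55/7| = |157*7 - 55*20|/(20*7) = 1/140, and |x - 102/13| = |157*13 - 102*20|/(20*13) = 1/260.
Cross-multiplying, 1*140 = 140 < 260 = 1*260, so 1/260 is smaller: the intermediate fraction 102/13 is closer to x than 55/7.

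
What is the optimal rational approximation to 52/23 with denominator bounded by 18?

Expand x = 52/23 as a continued fraction with the Euclidean algorithm:
  52 = 2*23 + 6, so a_0 = 2.
  23 = 3*6 + 5, so a_1 = 3.
  6 = 1*5 + 1, so a_2 = 1.
  5 = 5*1 + 0, so a_3 = 5.
so x = [2; 3, 1, 5].
Convergents (p_i = a_i*p_{i-1} + p_{i-2}, q_i = a_i*q_{i-1} + q_{i-2} with p_{-2}=0, p_{-1}=1, q_{-2}=1, q_{-1}=0), until the denominator exceeds 18:
  i=0: a_0=2, p_0 = 2*1 + 0 = 2, q_0 = 2*0 + 1 = 1.
  i=1: a_1=3, p_1 = 3*2 + 1 = 7, q_1 = 3*1 + 0 = 3.
  i=2: a_2=1, p_2 = 1*7 + 2 = 9, q_2 = 1*3 + 1 = 4.
  i=3: a_3=5, p_3 = 5*9 + 7 = 52, q_3 = 5*4 + 3 = 23.
q_3 = 23 > 18, so the last convergent with denominator <= 18 is p_2/q_2 = 9/4.
The closest fraction with denominator <= 18 is either p_2/q_2 or the intermediate fraction (k*p_2 + p_1)/(k*q_2 + q_1) with the largest k >= 1 whose denominator stays <= 18; these approach x as k grows, and every other convergent or intermediate fraction in range is farther away.
Largest k: floor((18 - q_1)/q_2) = floor((18 - 3)/4) = 3.
That gives (3*9 + 7)/(3*4 + 3) = 34/15.
Compare the errors: |x - 9/4| = |52*4 - 9*23|/(23*4) = 1/92, and |x - 34/15| = |52*15 - 34*23|/(23*15) = 2/345.
Cross-multiplying, 2*92 = 184 < 345 = 1*345, so 2/345 is smaller: the intermediate fraction 34/15 is closer to x than 9/4.

34/15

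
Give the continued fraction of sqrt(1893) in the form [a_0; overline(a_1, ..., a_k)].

[43; overline(1, 1, 28, 1, 1, 86)]

Write x_i = (sqrt(1893) + m_i)/d_i with (m_0, d_0) = (0, 1). a_0 = floor(sqrt(1893)) = 43, since 43^2 = 1849 <= 1893 < 1936 = 44^2.
Iterate m_{i+1} = d_i*a_i - m_i, d_{i+1} = (1893 - m_{i+1}^2)/d_i, a_{i+1} = floor((a_0 + m_{i+1})/d_{i+1}):
  m_1 = 1*43 - 0 = 43, d_1 = (1893 - 43^2)/1 = 44/1 = 44, a_1 = floor((43 + 43)/44) = 1.
  m_2 = 44*1 - 43 = 1, d_2 = (1893 - 1^2)/44 = 1892/44 = 43, a_2 = floor((43 + 1)/43) = 1.
  m_3 = 43*1 - 1 = 42, d_3 = (1893 - 42^2)/43 = 129/43 = 3, a_3 = floor((43 + 42)/3) = 28.
  m_4 = 3*28 - 42 = 42, d_4 = (1893 - 42^2)/3 = 129/3 = 43, a_4 = floor((43 + 42)/43) = 1.
  m_5 = 43*1 - 42 = 1, d_5 = (1893 - 1^2)/43 = 1892/43 = 44, a_5 = floor((43 + 1)/44) = 1.
  m_6 = 44*1 - 1 = 43, d_6 = (1893 - 43^2)/44 = 44/44 = 1, a_6 = floor((43 + 43)/1) = 86.
  m_7 = 1*86 - 43 = 43, d_7 = (1893 - 43^2)/1 = 44/1 = 44: (m_7, d_7) = (m_1, d_1) = (43, 44), so from here the quotients repeat a_1, ..., a_6; the period length is 6.
Hence the expansion of sqrt(1893) is a_0 = 43 followed by the repeating block 1, 1, 28, 1, 1, 86 (period 6).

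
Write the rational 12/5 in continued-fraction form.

Run the Euclidean algorithm on 12 and 5; the successive quotients are the partial quotients a_0, a_1, ... (each step inverts the fractional part left over by the previous one):
  12 = 2*5 + 2, so a_0 = 2.
  5 = 2*2 + 1, so a_1 = 2.
  2 = 2*1 + 0, so a_2 = 2.
The remainder reaches 0 after 3 divisions, so the expansion has 3 partial quotients, read off in order.

[2; 2, 2]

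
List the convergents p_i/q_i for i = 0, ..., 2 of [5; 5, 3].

Using the convergent recurrence p_i = a_i*p_{i-1} + p_{i-2}, q_i = a_i*q_{i-1} + q_{i-2} with p_{-2}=0, p_{-1}=1, q_{-2}=1, q_{-1}=0:
  i=0: a_0=5, p_0 = 5*1 + 0 = 5, q_0 = 5*0 + 1 = 1.
  i=1: a_1=5, p_1 = 5*5 + 1 = 26, q_1 = 5*1 + 0 = 5.
  i=2: a_2=3, p_2 = 3*26 + 5 = 83, q_2 = 3*5 + 1 = 16.

5/1, 26/5, 83/16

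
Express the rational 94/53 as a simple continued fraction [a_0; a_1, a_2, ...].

Run the Euclidean algorithm on 94 and 53; the successive quotients are the partial quotients a_0, a_1, ... (each step inverts the fractional part left over by the previous one):
  94 = 1*53 + 41, so a_0 = 1.
  53 = 1*41 + 12, so a_1 = 1.
  41 = 3*12 + 5, so a_2 = 3.
  12 = 2*5 + 2, so a_3 = 2.
  5 = 2*2 + 1, so a_4 = 2.
  2 = 2*1 + 0, so a_5 = 2.
The remainder reaches 0 after 6 divisions, so the expansion has 6 partial quotients, read off in order.

[1; 1, 3, 2, 2, 2]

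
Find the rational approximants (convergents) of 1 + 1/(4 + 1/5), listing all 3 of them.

Using the convergent recurrence p_i = a_i*p_{i-1} + p_{i-2}, q_i = a_i*q_{i-1} + q_{i-2} with p_{-2}=0, p_{-1}=1, q_{-2}=1, q_{-1}=0:
  i=0: a_0=1, p_0 = 1*1 + 0 = 1, q_0 = 1*0 + 1 = 1.
  i=1: a_1=4, p_1 = 4*1 + 1 = 5, q_1 = 4*1 + 0 = 4.
  i=2: a_2=5, p_2 = 5*5 + 1 = 26, q_2 = 5*4 + 1 = 21.

1/1, 5/4, 26/21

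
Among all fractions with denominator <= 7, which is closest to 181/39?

14/3

Expand x = 181/39 as a continued fraction with the Euclidean algorithm:
  181 = 4*39 + 25, so a_0 = 4.
  39 = 1*25 + 14, so a_1 = 1.
  25 = 1*14 + 11, so a_2 = 1.
  14 = 1*11 + 3, so a_3 = 1.
  11 = 3*3 + 2, so a_4 = 3.
  3 = 1*2 + 1, so a_5 = 1.
  2 = 2*1 + 0, so a_6 = 2.
so x = [4; 1, 1, 1, 3, 1, 2].
Convergents (p_i = a_i*p_{i-1} + p_{i-2}, q_i = a_i*q_{i-1} + q_{i-2} with p_{-2}=0, p_{-1}=1, q_{-2}=1, q_{-1}=0), until the denominator exceeds 7:
  i=0: a_0=4, p_0 = 4*1 + 0 = 4, q_0 = 4*0 + 1 = 1.
  i=1: a_1=1, p_1 = 1*4 + 1 = 5, q_1 = 1*1 + 0 = 1.
  i=2: a_2=1, p_2 = 1*5 + 4 = 9, q_2 = 1*1 + 1 = 2.
  i=3: a_3=1, p_3 = 1*9 + 5 = 14, q_3 = 1*2 + 1 = 3.
  i=4: a_4=3, p_4 = 3*14 + 9 = 51, q_4 = 3*3 + 2 = 11.
q_4 = 11 > 7, so the last convergent with denominator <= 7 is p_3/q_3 = 14/3.
The closest fraction with denominator <= 7 is either p_3/q_3 or the intermediate fraction (k*p_3 + p_2)/(k*q_3 + q_2) with the largest k >= 1 whose denominator stays <= 7; these approach x as k grows, and every other convergent or intermediate fraction in range is farther away.
Largest k: floor((7 - q_2)/q_3) = floor((7 - 2)/3) = 1.
That gives (1*14 + 9)/(1*3 + 2) = 23/5.
Compare the errors: |x - 14/3| = |181*3 - 14*39|/(39*3) = 3/117, and |x - 23/5| = |181*5 - 23*39|/(39*5) = 8/195.
Cross-multiplying, 3*195 = 585 < 936 = 8*117, so 3/117 is smaller: the convergent 14/3 is closer to x than 23/5.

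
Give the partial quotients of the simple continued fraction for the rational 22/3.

[7; 3]

Run the Euclidean algorithm on 22 and 3; the successive quotients are the partial quotients a_0, a_1, ... (each step inverts the fractional part left over by the previous one):
  22 = 7*3 + 1, so a_0 = 7.
  3 = 3*1 + 0, so a_1 = 3.
The remainder reaches 0 after 2 divisions, so the expansion has 2 partial quotients, read off in order.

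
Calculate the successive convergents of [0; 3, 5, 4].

Using the convergent recurrence p_i = a_i*p_{i-1} + p_{i-2}, q_i = a_i*q_{i-1} + q_{i-2} with p_{-2}=0, p_{-1}=1, q_{-2}=1, q_{-1}=0:
  i=0: a_0=0, p_0 = 0*1 + 0 = 0, q_0 = 0*0 + 1 = 1.
  i=1: a_1=3, p_1 = 3*0 + 1 = 1, q_1 = 3*1 + 0 = 3.
  i=2: a_2=5, p_2 = 5*1 + 0 = 5, q_2 = 5*3 + 1 = 16.
  i=3: a_3=4, p_3 = 4*5 + 1 = 21, q_3 = 4*16 + 3 = 67.

0/1, 1/3, 5/16, 21/67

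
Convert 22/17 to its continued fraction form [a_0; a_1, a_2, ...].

[1; 3, 2, 2]

Run the Euclidean algorithm on 22 and 17; the successive quotients are the partial quotients a_0, a_1, ... (each step inverts the fractional part left over by the previous one):
  22 = 1*17 + 5, so a_0 = 1.
  17 = 3*5 + 2, so a_1 = 3.
  5 = 2*2 + 1, so a_2 = 2.
  2 = 2*1 + 0, so a_3 = 2.
The remainder reaches 0 after 4 divisions, so the expansion has 4 partial quotients, read off in order.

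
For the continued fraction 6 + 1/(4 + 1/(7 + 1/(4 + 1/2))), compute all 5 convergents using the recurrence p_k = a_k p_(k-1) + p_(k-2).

Using the convergent recurrence p_i = a_i*p_{i-1} + p_{i-2}, q_i = a_i*q_{i-1} + q_{i-2} with p_{-2}=0, p_{-1}=1, q_{-2}=1, q_{-1}=0:
  i=0: a_0=6, p_0 = 6*1 + 0 = 6, q_0 = 6*0 + 1 = 1.
  i=1: a_1=4, p_1 = 4*6 + 1 = 25, q_1 = 4*1 + 0 = 4.
  i=2: a_2=7, p_2 = 7*25 + 6 = 181, q_2 = 7*4 + 1 = 29.
  i=3: a_3=4, p_3 = 4*181 + 25 = 749, q_3 = 4*29 + 4 = 120.
  i=4: a_4=2, p_4 = 2*749 + 181 = 1679, q_4 = 2*120 + 29 = 269.

6/1, 25/4, 181/29, 749/120, 1679/269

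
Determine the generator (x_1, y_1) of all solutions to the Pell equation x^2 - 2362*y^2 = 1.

(x, y) = (118099, 2430)

First expand sqrt(2362) as a continued fraction. With x_i = (sqrt(2362) + m_i)/d_i and (m_0, d_0) = (0, 1): a_0 = floor(sqrt(2362)) = 48, since 48^2 = 2304 <= 2362 < 2401 = 49^2.
Iterate m_{i+1} = d_i*a_i - m_i, d_{i+1} = (2362 - m_{i+1}^2)/d_i, a_{i+1} = floor((a_0 + m_{i+1})/d_{i+1}):
  m_1 = 1*48 - 0 = 48, d_1 = (2362 - 48^2)/1 = 58/1 = 58, a_1 = floor((48 + 48)/58) = 1.
  m_2 = 58*1 - 48 = 10, d_2 = (2362 - 10^2)/58 = 2262/58 = 39, a_2 = floor((48 + 10)/39) = 1.
  m_3 = 39*1 - 10 = 29, d_3 = (2362 - 29^2)/39 = 1521/39 = 39, a_3 = floor((48 + 29)/39) = 1.
  m_4 = 39*1 - 29 = 10, d_4 = (2362 - 10^2)/39 = 2262/39 = 58, a_4 = floor((48 + 10)/58) = 1.
  m_5 = 58*1 - 10 = 48, d_5 = (2362 - 48^2)/58 = 58/58 = 1, a_5 = floor((48 + 48)/1) = 96.
  m_6 = 1*96 - 48 = 48, d_6 = (2362 - 48^2)/1 = 58/1 = 58: (m_6, d_6) = (m_1, d_1) = (48, 58), so from here the quotients repeat a_1, ..., a_5; the period length is 5.
So sqrt(2362) = [48; (1, 1, 1, 1, 96)] with period length k = 5.
k is odd, so (p_{k-1}, q_{k-1}) only solves x^2 - 2362y^2 = -1 and the fundamental solution of x^2 - 2362y^2 = 1 is (p_{2k-1}, q_{2k-1}) = (p_9, q_9); compute convergents through index 9, running through the period twice.
Convergents (p_i = a_i*p_{i-1} + p_{i-2}, q_i = a_i*q_{i-1} + q_{i-2} with p_{-2}=0, p_{-1}=1, q_{-2}=1, q_{-1}=0):
  i=0: a_0=48, p_0 = 48*1 + 0 = 48, q_0 = 48*0 + 1 = 1.
  i=1: a_1=1, p_1 = 1*48 + 1 = 49, q_1 = 1*1 + 0 = 1.
  i=2: a_2=1, p_2 = 1*49 + 48 = 97, q_2 = 1*1 + 1 = 2.
  i=3: a_3=1, p_3 = 1*97 + 49 = 146, q_3 = 1*2 + 1 = 3.
  i=4: a_4=1, p_4 = 1*146 + 97 = 243, q_4 = 1*3 + 2 = 5.
  i=5: a_5=96, p_5 = 96*243 + 146 = 23474, q_5 = 96*5 + 3 = 483.
  i=6: a_6=1, p_6 = 1*23474 + 243 = 23717, q_6 = 1*483 + 5 = 488.
  i=7: a_7=1, p_7 = 1*23717 + 23474 = 47191, q_7 = 1*488 + 483 = 971.
  i=8: a_8=1, p_8 = 1*47191 + 23717 = 70908, q_8 = 1*971 + 488 = 1459.
  i=9: a_9=1, p_9 = 1*70908 + 47191 = 118099, q_9 = 1*1459 + 971 = 2430.
Indeed p_4^2 - 2362*q_4^2 = 59049 - 59050 = -1, not +1.
Check: 118099^2 - 2362*2430^2 = 13947373801 - 13947373800 = 1, so (x, y) = (118099, 2430) solves the equation, and by the theorem it is the least positive solution.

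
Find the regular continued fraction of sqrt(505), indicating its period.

Write x_i = (sqrt(505) + m_i)/d_i with (m_0, d_0) = (0, 1). a_0 = floor(sqrt(505)) = 22, since 22^2 = 484 <= 505 < 529 = 23^2.
Iterate m_{i+1} = d_i*a_i - m_i, d_{i+1} = (505 - m_{i+1}^2)/d_i, a_{i+1} = floor((a_0 + m_{i+1})/d_{i+1}):
  m_1 = 1*22 - 0 = 22, d_1 = (505 - 22^2)/1 = 21/1 = 21, a_1 = floor((22 + 22)/21) = 2.
  m_2 = 21*2 - 22 = 20, d_2 = (505 - 20^2)/21 = 105/21 = 5, a_2 = floor((22 + 20)/5) = 8.
  m_3 = 5*8 - 20 = 20, d_3 = (505 - 20^2)/5 = 105/5 = 21, a_3 = floor((22 + 20)/21) = 2.
  m_4 = 21*2 - 20 = 22, d_4 = (505 - 22^2)/21 = 21/21 = 1, a_4 = floor((22 + 22)/1) = 44.
  m_5 = 1*44 - 22 = 22, d_5 = (505 - 22^2)/1 = 21/1 = 21: (m_5, d_5) = (m_1, d_1) = (22, 21), so from here the quotients repeat a_1, ..., a_4; the period length is 4.
Hence the expansion of sqrt(505) is a_0 = 22 followed by the repeating block 2, 8, 2, 44 (period 4).

[22; (2, 8, 2, 44)]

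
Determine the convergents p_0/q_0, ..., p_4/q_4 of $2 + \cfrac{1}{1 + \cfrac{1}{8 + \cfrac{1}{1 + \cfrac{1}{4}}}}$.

Using the convergent recurrence p_i = a_i*p_{i-1} + p_{i-2}, q_i = a_i*q_{i-1} + q_{i-2} with p_{-2}=0, p_{-1}=1, q_{-2}=1, q_{-1}=0:
  i=0: a_0=2, p_0 = 2*1 + 0 = 2, q_0 = 2*0 + 1 = 1.
  i=1: a_1=1, p_1 = 1*2 + 1 = 3, q_1 = 1*1 + 0 = 1.
  i=2: a_2=8, p_2 = 8*3 + 2 = 26, q_2 = 8*1 + 1 = 9.
  i=3: a_3=1, p_3 = 1*26 + 3 = 29, q_3 = 1*9 + 1 = 10.
  i=4: a_4=4, p_4 = 4*29 + 26 = 142, q_4 = 4*10 + 9 = 49.

2/1, 3/1, 26/9, 29/10, 142/49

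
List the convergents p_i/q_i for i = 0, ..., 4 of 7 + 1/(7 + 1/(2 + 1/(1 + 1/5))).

7/1, 50/7, 107/15, 157/22, 892/125

Using the convergent recurrence p_i = a_i*p_{i-1} + p_{i-2}, q_i = a_i*q_{i-1} + q_{i-2} with p_{-2}=0, p_{-1}=1, q_{-2}=1, q_{-1}=0:
  i=0: a_0=7, p_0 = 7*1 + 0 = 7, q_0 = 7*0 + 1 = 1.
  i=1: a_1=7, p_1 = 7*7 + 1 = 50, q_1 = 7*1 + 0 = 7.
  i=2: a_2=2, p_2 = 2*50 + 7 = 107, q_2 = 2*7 + 1 = 15.
  i=3: a_3=1, p_3 = 1*107 + 50 = 157, q_3 = 1*15 + 7 = 22.
  i=4: a_4=5, p_4 = 5*157 + 107 = 892, q_4 = 5*22 + 15 = 125.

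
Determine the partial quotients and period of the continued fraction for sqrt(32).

[5; (1, 1, 1, 10)]

Write x_i = (sqrt(32) + m_i)/d_i with (m_0, d_0) = (0, 1). a_0 = floor(sqrt(32)) = 5, since 5^2 = 25 <= 32 < 36 = 6^2.
Iterate m_{i+1} = d_i*a_i - m_i, d_{i+1} = (32 - m_{i+1}^2)/d_i, a_{i+1} = floor((a_0 + m_{i+1})/d_{i+1}):
  m_1 = 1*5 - 0 = 5, d_1 = (32 - 5^2)/1 = 7/1 = 7, a_1 = floor((5 + 5)/7) = 1.
  m_2 = 7*1 - 5 = 2, d_2 = (32 - 2^2)/7 = 28/7 = 4, a_2 = floor((5 + 2)/4) = 1.
  m_3 = 4*1 - 2 = 2, d_3 = (32 - 2^2)/4 = 28/4 = 7, a_3 = floor((5 + 2)/7) = 1.
  m_4 = 7*1 - 2 = 5, d_4 = (32 - 5^2)/7 = 7/7 = 1, a_4 = floor((5 + 5)/1) = 10.
  m_5 = 1*10 - 5 = 5, d_5 = (32 - 5^2)/1 = 7/1 = 7: (m_5, d_5) = (m_1, d_1) = (5, 7), so from here the quotients repeat a_1, ..., a_4; the period length is 4.
Hence the expansion of sqrt(32) is a_0 = 5 followed by the repeating block 1, 1, 1, 10 (period 4).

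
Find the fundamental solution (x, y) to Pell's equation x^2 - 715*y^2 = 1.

(x, y) = (75646, 2829)

First expand sqrt(715) as a continued fraction. With x_i = (sqrt(715) + m_i)/d_i and (m_0, d_0) = (0, 1): a_0 = floor(sqrt(715)) = 26, since 26^2 = 676 <= 715 < 729 = 27^2.
Iterate m_{i+1} = d_i*a_i - m_i, d_{i+1} = (715 - m_{i+1}^2)/d_i, a_{i+1} = floor((a_0 + m_{i+1})/d_{i+1}):
  m_1 = 1*26 - 0 = 26, d_1 = (715 - 26^2)/1 = 39/1 = 39, a_1 = floor((26 + 26)/39) = 1.
  m_2 = 39*1 - 26 = 13, d_2 = (715 - 13^2)/39 = 546/39 = 14, a_2 = floor((26 + 13)/14) = 2.
  m_3 = 14*2 - 13 = 15, d_3 = (715 - 15^2)/14 = 490/14 = 35, a_3 = floor((26 + 15)/35) = 1.
  m_4 = 35*1 - 15 = 20, d_4 = (715 - 20^2)/35 = 315/35 = 9, a_4 = floor((26 + 20)/9) = 5.
  m_5 = 9*5 - 20 = 25, d_5 = (715 - 25^2)/9 = 90/9 = 10, a_5 = floor((26 + 25)/10) = 5.
  m_6 = 10*5 - 25 = 25, d_6 = (715 - 25^2)/10 = 90/10 = 9, a_6 = floor((26 + 25)/9) = 5.
  m_7 = 9*5 - 25 = 20, d_7 = (715 - 20^2)/9 = 315/9 = 35, a_7 = floor((26 + 20)/35) = 1.
  m_8 = 35*1 - 20 = 15, d_8 = (715 - 15^2)/35 = 490/35 = 14, a_8 = floor((26 + 15)/14) = 2.
  m_9 = 14*2 - 15 = 13, d_9 = (715 - 13^2)/14 = 546/14 = 39, a_9 = floor((26 + 13)/39) = 1.
  m_10 = 39*1 - 13 = 26, d_10 = (715 - 26^2)/39 = 39/39 = 1, a_10 = floor((26 + 26)/1) = 52.
  m_11 = 1*52 - 26 = 26, d_11 = (715 - 26^2)/1 = 39/1 = 39: (m_11, d_11) = (m_1, d_1) = (26, 39), so from here the quotients repeat a_1, ..., a_10; the period length is 10.
So sqrt(715) = [26; (1, 2, 1, 5, 5, 5, 1, 2, 1, 52)] with period length k = 10.
k is even, so the fundamental solution of x^2 - 715y^2 = 1 is (p_{k-1}, q_{k-1}) = (p_9, q_9); compute convergents through index 9.
Convergents (p_i = a_i*p_{i-1} + p_{i-2}, q_i = a_i*q_{i-1} + q_{i-2} with p_{-2}=0, p_{-1}=1, q_{-2}=1, q_{-1}=0):
  i=0: a_0=26, p_0 = 26*1 + 0 = 26, q_0 = 26*0 + 1 = 1.
  i=1: a_1=1, p_1 = 1*26 + 1 = 27, q_1 = 1*1 + 0 = 1.
  i=2: a_2=2, p_2 = 2*27 + 26 = 80, q_2 = 2*1 + 1 = 3.
  i=3: a_3=1, p_3 = 1*80 + 27 = 107, q_3 = 1*3 + 1 = 4.
  i=4: a_4=5, p_4 = 5*107 + 80 = 615, q_4 = 5*4 + 3 = 23.
  i=5: a_5=5, p_5 = 5*615 + 107 = 3182, q_5 = 5*23 + 4 = 119.
  i=6: a_6=5, p_6 = 5*3182 + 615 = 16525, q_6 = 5*119 + 23 = 618.
  i=7: a_7=1, p_7 = 1*16525 + 3182 = 19707, q_7 = 1*618 + 119 = 737.
  i=8: a_8=2, p_8 = 2*19707 + 16525 = 55939, q_8 = 2*737 + 618 = 2092.
  i=9: a_9=1, p_9 = 1*55939 + 19707 = 75646, q_9 = 1*2092 + 737 = 2829.
Check: 75646^2 - 715*2829^2 = 5722317316 - 5722317315 = 1, so (x, y) = (75646, 2829) solves the equation, and by the theorem it is the least positive solution.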